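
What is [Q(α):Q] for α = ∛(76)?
[Q(α):Q] = 3

The minimal polynomial of α is x^3 - 76, irreducible over Q since 76 is not a perfect cube (so x^3 - 76 has no rational root). Hence [Q(α):Q] = deg(m_α) = 3.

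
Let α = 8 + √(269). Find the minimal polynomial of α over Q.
m_α(x) = x^2 - 16x - 205

From α - 8 = √(269), squaring gives (α - 8)^2 = 269, i.e. α^2 - 16α + 64 = 269, so α^2 - 16α - 205 = 0. The discriminant of x^2 - 16x - 205 is (-16)^2 - 4·(-205) = 256 + 820 = 1076, and 4·(269) is not a perfect square in Q since 269 is squarefree and ≠ 1. Hence x^2 - 16x - 205 is irreducible over Q and is the minimal polynomial of α.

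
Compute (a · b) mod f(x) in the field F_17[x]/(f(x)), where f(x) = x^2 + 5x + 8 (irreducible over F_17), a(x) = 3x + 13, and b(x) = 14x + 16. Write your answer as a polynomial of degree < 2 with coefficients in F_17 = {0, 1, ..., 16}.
a · b ≡ 3x + 8 (mod f(x))

Multiply in F_17[x]: a(x)·b(x) = (3x + 13)·(14x + 16) = 8x^2 + 9x + 4. This has degree ≥ 2, so divide by f(x) over F_17: 8x^2 + 9x + 4 = (8)·(x^2 + 5x + 8) + (3x + 8). Hence a·b ≡ 3x + 8 (mod f). (F_17[x]/(f) is a field with 17^2 = 289 elements since f is irreducible of degree 2.)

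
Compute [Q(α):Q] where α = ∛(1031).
[Q(α):Q] = 3

The minimal polynomial of α is x^3 - 1031, irreducible over Q since 1031 is not a perfect cube (so x^3 - 1031 has no rational root). Hence [Q(α):Q] = deg(m_α) = 3.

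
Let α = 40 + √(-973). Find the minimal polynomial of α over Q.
m_α(x) = x^2 - 80x + 2573

From α - 40 = √(-973), squaring gives (α - 40)^2 = -973, i.e. α^2 - 80α + 1600 = -973, so α^2 - 80α + 2573 = 0. The discriminant of x^2 - 80x + 2573 is (-80)^2 - 4·(2573) = 6400 - 10292 = -3892, and 4·(-973) is not a perfect square in Q since -973 is squarefree and ≠ 1. Hence x^2 - 80x + 2573 is irreducible over Q and is the minimal polynomial of α.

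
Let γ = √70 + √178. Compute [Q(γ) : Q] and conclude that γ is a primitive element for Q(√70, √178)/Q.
[Q(γ) : Q] = 4 (equivalently, Q(γ) = Q(√70, √178))

Obviously Q(γ) ⊆ Q(√70, √178), and [Q(√70, √178):Q] = 4 (since 70, 178 are distinct squarefree integers > 1 with 12460 not a perfect square). To show equality we compute the minimal polynomial of γ. From γ = √70 + √178: γ^2 = 70 + 2√(12460) + 178 = 248 + 2√(12460), so γ^2 - 248 = 2√(12460); squaring, (γ^2 - 248)^2 = 4·12460, i.e. γ^4 - 496γ^2 + 61504 - 49840 = 0, i.e. γ^4 - 496γ^2 + 11664 = 0. So γ is a root of x^4 - 496x^2 + 11664. This polynomial is irreducible over Q: it has no rational root (each ±√70 ± √178 is irrational), and any factorization into two quadratics over Q would force √(12460) ∈ Q (pairing opposite roots) or √70, √178 ∈ Q (other pairings), all impossible. Hence [Q(γ):Q] = 4 = [Q(√70, √178):Q], so Q(γ) = Q(√70, √178).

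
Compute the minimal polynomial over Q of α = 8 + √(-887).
m_α(x) = x^2 - 16x + 951

From α - 8 = √(-887), squaring gives (α - 8)^2 = -887, i.e. α^2 - 16α + 64 = -887, so α^2 - 16α + 951 = 0. The discriminant of x^2 - 16x + 951 is (-16)^2 - 4·(951) = 256 - 3804 = -3548, and 4·(-887) is not a perfect square in Q since -887 is squarefree and ≠ 1. Hence x^2 - 16x + 951 is irreducible over Q and is the minimal polynomial of α.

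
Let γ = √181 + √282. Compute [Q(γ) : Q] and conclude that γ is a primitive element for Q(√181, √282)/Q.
[Q(γ) : Q] = 4 (equivalently, Q(γ) = Q(√181, √282))

Obviously Q(γ) ⊆ Q(√181, √282), and [Q(√181, √282):Q] = 4 (since 181, 282 are distinct squarefree integers > 1 with 51042 not a perfect square). To show equality we compute the minimal polynomial of γ. From γ = √181 + √282: γ^2 = 181 + 2√(51042) + 282 = 463 + 2√(51042), so γ^2 - 463 = 2√(51042); squaring, (γ^2 - 463)^2 = 4·51042, i.e. γ^4 - 926γ^2 + 214369 - 204168 = 0, i.e. γ^4 - 926γ^2 + 10201 = 0. So γ is a root of x^4 - 926x^2 + 10201. This polynomial is irreducible over Q: it has no rational root (each ±√181 ± √282 is irrational), and any factorization into two quadratics over Q would force √(51042) ∈ Q (pairing opposite roots) or √181, √282 ∈ Q (other pairings), all impossible. Hence [Q(γ):Q] = 4 = [Q(√181, √282):Q], so Q(γ) = Q(√181, √282).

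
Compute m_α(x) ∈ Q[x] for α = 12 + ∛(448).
m_α(x) = x^3 - 36x^2 + 432x - 2176

Set β = α - 12 = ∛(448), so β^3 = 448. Then (α - 12)^3 - 448 = 0, i.e. α is a root of g(x) = (x - 12)^3 - 448 = x^3 - 36x^2 + 432x - 2176. Since g(x) = h(x - 12) where h(x) = x^3 - 448, and h is irreducible over Q (because 448 is not a perfect cube, so h has no rational root, and a monic cubic with no rational root is irreducible), g is also irreducible (irreducibility is preserved under the substitution x → x - 12). Hence m_α(x) = x^3 - 36x^2 + 432x - 2176.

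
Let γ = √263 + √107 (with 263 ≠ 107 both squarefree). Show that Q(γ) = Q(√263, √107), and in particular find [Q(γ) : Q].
[Q(γ) : Q] = 4 (equivalently, Q(γ) = Q(√263, √107))

Obviously Q(γ) ⊆ Q(√263, √107), and [Q(√263, √107):Q] = 4 (since 263, 107 are distinct squarefree integers > 1 with 28141 not a perfect square). To show equality we compute the minimal polynomial of γ. From γ = √263 + √107: γ^2 = 263 + 2√(28141) + 107 = 370 + 2√(28141), so γ^2 - 370 = 2√(28141); squaring, (γ^2 - 370)^2 = 4·28141, i.e. γ^4 - 740γ^2 + 136900 - 112564 = 0, i.e. γ^4 - 740γ^2 + 24336 = 0. So γ is a root of x^4 - 740x^2 + 24336. This polynomial is irreducible over Q: it has no rational root (each ±√263 ± √107 is irrational), and any factorization into two quadratics over Q would force √(28141) ∈ Q (pairing opposite roots) or √263, √107 ∈ Q (other pairings), all impossible. Hence [Q(γ):Q] = 4 = [Q(√263, √107):Q], so Q(γ) = Q(√263, √107).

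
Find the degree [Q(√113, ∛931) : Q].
[Q(√113, ∛931) : Q] = 6

Let L = Q(√113, ∛931). Since Q(√113) ⊂ L and [Q(√113):Q] = 2, the tower law gives 2 | [L:Q]. Likewise Q(∛931) ⊂ L with [Q(∛931):Q] = 3 (because 931 is not a perfect cube), so 3 | [L:Q]. As gcd(2,3) = 1, [L:Q] is divisible by 6. Conversely L is generated over Q by √113 and ∛931, so [L:Q] ≤ 2·3 = 6. Therefore [Q(√113, ∛931) : Q] = 6.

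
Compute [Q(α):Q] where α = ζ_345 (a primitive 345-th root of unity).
[Q(α):Q] = 176

The minimal polynomial of ζ_345 over Q is the 345-th cyclotomic polynomial Φ_345(x), which is irreducible over Q and has degree φ(345) = 176. Hence [Q(α):Q] = φ(345) = 176.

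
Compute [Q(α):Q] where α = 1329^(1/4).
[Q(α):Q] = 4

α is a root of x^4 - 1329. By Eisenstein's criterion at the prime p = 3 (which divides the constant term 1329 but p^2 = 9 does not, since 1329 is squarefree), x^4 - 1329 is irreducible over Q. Hence [Q(α):Q] = 4.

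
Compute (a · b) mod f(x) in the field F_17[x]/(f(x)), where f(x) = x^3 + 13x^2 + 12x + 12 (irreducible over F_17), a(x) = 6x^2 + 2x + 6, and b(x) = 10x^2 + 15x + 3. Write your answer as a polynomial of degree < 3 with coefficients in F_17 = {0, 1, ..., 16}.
a · b ≡ 6x^2 + 4x (mod f(x))

Multiply in F_17[x]: a(x)·b(x) = (6x^2 + 2x + 6)·(10x^2 + 15x + 3) = 9x^4 + 8x^3 + 6x^2 + 11x + 1. This has degree ≥ 3, so divide by f(x) over F_17: 9x^4 + 8x^3 + 6x^2 + 11x + 1 = (9x + 10)·(x^3 + 13x^2 + 12x + 12) + (6x^2 + 4x). Hence a·b ≡ 6x^2 + 4x (mod f). (F_17[x]/(f) is a field with 17^3 = 4913 elements since f is irreducible of degree 3.)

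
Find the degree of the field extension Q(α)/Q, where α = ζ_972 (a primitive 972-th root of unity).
[Q(α):Q] = 324

The minimal polynomial of ζ_972 over Q is the 972-th cyclotomic polynomial Φ_972(x), which is irreducible over Q and has degree φ(972) = 324. Hence [Q(α):Q] = φ(972) = 324.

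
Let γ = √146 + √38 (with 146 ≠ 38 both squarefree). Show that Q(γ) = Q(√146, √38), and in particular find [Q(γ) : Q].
[Q(γ) : Q] = 4 (equivalently, Q(γ) = Q(√146, √38))

Obviously Q(γ) ⊆ Q(√146, √38), and [Q(√146, √38):Q] = 4 (since 146, 38 are distinct squarefree integers > 1 with 5548 not a perfect square). To show equality we compute the minimal polynomial of γ. From γ = √146 + √38: γ^2 = 146 + 2√(5548) + 38 = 184 + 2√(5548), so γ^2 - 184 = 2√(5548); squaring, (γ^2 - 184)^2 = 4·5548, i.e. γ^4 - 368γ^2 + 33856 - 22192 = 0, i.e. γ^4 - 368γ^2 + 11664 = 0. So γ is a root of x^4 - 368x^2 + 11664. This polynomial is irreducible over Q: it has no rational root (each ±√146 ± √38 is irrational), and any factorization into two quadratics over Q would force √(5548) ∈ Q (pairing opposite roots) or √146, √38 ∈ Q (other pairings), all impossible. Hence [Q(γ):Q] = 4 = [Q(√146, √38):Q], so Q(γ) = Q(√146, √38).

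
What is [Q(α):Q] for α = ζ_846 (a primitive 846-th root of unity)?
[Q(α):Q] = 276

The minimal polynomial of ζ_846 over Q is the 846-th cyclotomic polynomial Φ_846(x), which is irreducible over Q and has degree φ(846) = 276. Hence [Q(α):Q] = φ(846) = 276.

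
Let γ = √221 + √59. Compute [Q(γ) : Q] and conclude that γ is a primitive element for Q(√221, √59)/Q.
[Q(γ) : Q] = 4 (equivalently, Q(γ) = Q(√221, √59))

Obviously Q(γ) ⊆ Q(√221, √59), and [Q(√221, √59):Q] = 4 (since 221, 59 are distinct squarefree integers > 1 with 13039 not a perfect square). To show equality we compute the minimal polynomial of γ. From γ = √221 + √59: γ^2 = 221 + 2√(13039) + 59 = 280 + 2√(13039), so γ^2 - 280 = 2√(13039); squaring, (γ^2 - 280)^2 = 4·13039, i.e. γ^4 - 560γ^2 + 78400 - 52156 = 0, i.e. γ^4 - 560γ^2 + 26244 = 0. So γ is a root of x^4 - 560x^2 + 26244. This polynomial is irreducible over Q: it has no rational root (each ±√221 ± √59 is irrational), and any factorization into two quadratics over Q would force √(13039) ∈ Q (pairing opposite roots) or √221, √59 ∈ Q (other pairings), all impossible. Hence [Q(γ):Q] = 4 = [Q(√221, √59):Q], so Q(γ) = Q(√221, √59).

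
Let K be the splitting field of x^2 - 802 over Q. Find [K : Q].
[K : Q] = 2

f(x) = x^2 - 802 factors as (x - √802)(x + √802). The splitting field is K = Q(√802). Since 802 is squarefree and > 1, it is not a perfect square, so x^2 - 802 is irreducible over Q and [Q(√802) : Q] = 2. Hence [K : Q] = 2.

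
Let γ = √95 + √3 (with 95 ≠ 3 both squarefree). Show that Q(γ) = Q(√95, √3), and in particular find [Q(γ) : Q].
[Q(γ) : Q] = 4 (equivalently, Q(γ) = Q(√95, √3))

Obviously Q(γ) ⊆ Q(√95, √3), and [Q(√95, √3):Q] = 4 (since 95, 3 are distinct squarefree integers > 1 with 285 not a perfect square). To show equality we compute the minimal polynomial of γ. From γ = √95 + √3: γ^2 = 95 + 2√(285) + 3 = 98 + 2√(285), so γ^2 - 98 = 2√(285); squaring, (γ^2 - 98)^2 = 4·285, i.e. γ^4 - 196γ^2 + 9604 - 1140 = 0, i.e. γ^4 - 196γ^2 + 8464 = 0. So γ is a root of x^4 - 196x^2 + 8464. This polynomial is irreducible over Q: it has no rational root (each ±√95 ± √3 is irrational), and any factorization into two quadratics over Q would force √(285) ∈ Q (pairing opposite roots) or √95, √3 ∈ Q (other pairings), all impossible. Hence [Q(γ):Q] = 4 = [Q(√95, √3):Q], so Q(γ) = Q(√95, √3).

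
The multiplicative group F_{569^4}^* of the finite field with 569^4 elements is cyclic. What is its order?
|F_{569^4}^*| = 104821185120

F_{569^4} has 569^4 = 104821185121 elements; its multiplicative group consists of all nonzero elements, so |F_{569^4}^*| = 104821185121 - 1 = 104821185120. (It is cyclic since any finite subgroup of the multiplicative group of a field is cyclic.)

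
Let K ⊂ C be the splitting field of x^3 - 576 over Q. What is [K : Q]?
[K : Q] = 6

The roots of x^3 - 576 are ∛576, ω∛576, ω^2∛576 where ω = e^(2πi/3) is a primitive cube root of unity, so K = Q(∛576, ω). Now [Q(∛576):Q] = 3 (since 576 is not a perfect cube, x^3 - 576 is irreducible) and [Q(ω):Q] = 2. Both 2 and 3 divide [K:Q], and [K:Q] ≤ 3·2 = 6, so [K:Q] = 6. (Equivalently: Q(∛576) ⊂ R but ω ∉ R, so [K : Q(∛576)] = 2.)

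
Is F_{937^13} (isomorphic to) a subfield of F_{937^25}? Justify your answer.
No: F_{937^13} is not a subfield of F_{937^25}

F_{p^m} embeds in F_{p^n} iff m | n. Here 13 ∤ 25 (since 25 = 1·13 + 12 with remainder 12 ≠ 0), so F_{937^13} is not a subfield of F_{937^25}. Equivalently: if it were, the tower law would give 13 = [F_{937^13}:F_937] dividing [F_{937^25}:F_937] = 25, contradiction.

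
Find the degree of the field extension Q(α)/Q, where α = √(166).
[Q(α):Q] = 2

[Q(α):Q] equals the degree of the minimal polynomial of α. Here α^2 = 166 and x^2 - 166 is irreducible (d = 166 is squarefree, ≠ 1, hence not a square), so deg(m_α) = 2. Thus [Q(α):Q] = 2.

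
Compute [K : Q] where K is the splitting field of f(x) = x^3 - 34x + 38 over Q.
[K : Q] = 6

By the rational root test, any rational root of the monic integer polynomial f(x) = x^3 - 34x + 38 must be an integer dividing the constant term 38, i.e. one of ±{1, 2, 19, 38}. Evaluating: f(1) = 5, f(-1) = 71, f(2) = -22, f(-2) = 98, f(19) = 6251, f(-19) = -6175, f(38) = 53618, f(-38) = -53542; none is 0, so f has no rational root and is therefore irreducible over Q (a cubic with no linear factor over a field is irreducible). For an irreducible cubic, the Galois group is A_3 or S_3 according as the discriminant disc(f) = -4a^3 - 27b^2 = -4·(-34)^3 - 27·(38)^2 = 118228 is or is not a square in Q. Here disc(f) = 118228 is not a perfect square in Q, so the Galois group of f over Q is not contained in A_3 and must be all of S_3. The splitting field has degree |S_3| = 6 over Q, so [K : Q] = 6.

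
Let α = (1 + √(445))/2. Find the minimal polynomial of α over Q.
m_α(x) = x^2 - x - 111

From 2α - 1 = √(445), squaring gives (2α - 1)^2 = 445, i.e. 4α^2 - 4α + 1 = 445, so α^2 - α + (1 - 445)/4 = 0. Since 445 ≡ 1 (mod 4), (1 - 445)/4 = -111 ∈ Z. The polynomial x^2 - x - 111 has discriminant 1 - 4·(-111) = 445, which is not a perfect square in Q (d = 445 is squarefree and ≠ 1), so x^2 - x - 111 is irreducible over Q. It is the minimal polynomial of α.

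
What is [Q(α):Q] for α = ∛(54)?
[Q(α):Q] = 3

The minimal polynomial of α is x^3 - 54, irreducible over Q since 54 is not a perfect cube (so x^3 - 54 has no rational root). Hence [Q(α):Q] = deg(m_α) = 3.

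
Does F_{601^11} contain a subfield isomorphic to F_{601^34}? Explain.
No: F_{601^34} is not a subfield of F_{601^11}

F_{p^m} embeds in F_{p^n} iff m | n. Here 34 ∤ 11 (since 11 = 0·34 + 11 with remainder 11 ≠ 0), so F_{601^34} is not a subfield of F_{601^11}. Equivalently: if it were, the tower law would give 34 = [F_{601^34}:F_601] dividing [F_{601^11}:F_601] = 11, contradiction.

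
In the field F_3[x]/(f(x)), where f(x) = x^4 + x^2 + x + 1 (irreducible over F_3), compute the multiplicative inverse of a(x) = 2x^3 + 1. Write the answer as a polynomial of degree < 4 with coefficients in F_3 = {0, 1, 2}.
a(x)^(-1) ≡ 2x^2 + 2x + 2 (mod f(x))

Since f is irreducible over F_3, F_3[x]/(f) is a field and a(x) ≠ 0 has an inverse. Apply the extended Euclidean algorithm to f(x) and a(x) in F_3[x]: f(x) = (2x)·a(x) + (x^2 + 2x + 1);  a(x) = (2x + 2)·(x^2 + 2x + 1) + (2). The last nonzero remainder is the constant 2 = gcd(f, a) in F_3. Back-substituting through the division chain expresses 2 = s(x)·a(x) + t(x)·f(x) with s(x) ≡ x^2 + x + 1 (mod f), so (x^2 + x + 1)·a(x) ≡ 2 (mod f). Multiplying by 2^(-1) ≡ 2 in F_3 gives a(x)^(-1) ≡ 2·(x^2 + x + 1) ≡ 2x^2 + 2x + 2 (mod f). Check: (2x^3 + 1)·(2x^2 + 2x + 2) = x^5 + x^4 + x^3 + 2x^2 + 2x + 2 ≡ 1 (mod x^4 + x^2 + x + 1).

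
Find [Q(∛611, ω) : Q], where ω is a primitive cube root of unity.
[Q(∛611, ω) : Q] = 6

[Q(∛611):Q] = 3 (min poly x^3 - 611, irreducible since 611 is not a perfect cube). [Q(ω):Q] = 2 (min poly x^2 + x + 1). Since Q(∛611) ⊂ R and ω ∉ R, we have ω ∉ Q(∛611), so x^2 + x + 1 remains irreducible over Q(∛611) and [Q(∛611, ω) : Q(∛611)] = 2. By the tower law, [Q(∛611, ω) : Q] = 3 · 2 = 6. (In fact Q(∛611, ω) is the splitting field of x^3 - 611 over Q.)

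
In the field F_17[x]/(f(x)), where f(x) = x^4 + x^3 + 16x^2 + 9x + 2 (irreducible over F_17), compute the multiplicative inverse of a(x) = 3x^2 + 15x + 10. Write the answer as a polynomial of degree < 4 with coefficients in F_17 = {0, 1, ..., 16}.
a(x)^(-1) ≡ 12x^3 + 15x^2 + 4x + 9 (mod f(x))

Since f is irreducible over F_17, F_17[x]/(f) is a field and a(x) ≠ 0 has an inverse. Apply the extended Euclidean algorithm to f(x) and a(x) in F_17[x]: f(x) = (6x^2 + 10x + 9)·a(x) + (12x + 14);  a(x) = (13x + 13)·(12x + 14) + (15). The last nonzero remainder is the constant 15 = gcd(f, a) in F_17. Back-substituting through the division chain expresses 15 = s(x)·a(x) + t(x)·f(x) with s(x) ≡ 10x^3 + 4x^2 + 9x + 16 (mod f), so (10x^3 + 4x^2 + 9x + 16)·a(x) ≡ 15 (mod f). Multiplying by 15^(-1) ≡ 8 in F_17 gives a(x)^(-1) ≡ 8·(10x^3 + 4x^2 + 9x + 16) ≡ 12x^3 + 15x^2 + 4x + 9 (mod f). Check: (3x^2 + 15x + 10)·(12x^3 + 15x^2 + 4x + 9) = 2x^5 + 4x^4 + 16x^2 + 5x + 5 ≡ 1 (mod x^4 + x^3 + 16x^2 + 9x + 2).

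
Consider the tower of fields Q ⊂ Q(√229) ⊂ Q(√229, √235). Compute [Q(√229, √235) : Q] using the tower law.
[Q(√229, √235) : Q] = 4

[Q(√229):Q] = 2 (min poly x^2 - 229, irreducible since 229 is squarefree > 1). For the top step, suppose √235 ∈ Q(√229), say √235 = c + d√229 with c, d ∈ Q. Squaring: 235 = c^2 + 229d^2 + 2cd√229. Since √229 ∉ Q this forces 2cd = 0. If d = 0 then √235 = c ∈ Q, contradicting 235 squarefree > 1. If c = 0 then 235 = 229d^2, so 229·235 = (229d)^2 is a perfect square in Q — but 229·235 = 53815 is not a perfect square (since 229 and 235 are distinct squarefree integers). Contradiction. Hence √235 ∉ Q(√229), so x^2 - 235 stays irreducible over Q(√229) and [Q(√229, √235) : Q(√229)] = 2. By the tower law, [Q(√229, √235) : Q] = 2 · 2 = 4.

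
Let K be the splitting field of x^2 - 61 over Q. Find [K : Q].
[K : Q] = 2

f(x) = x^2 - 61 factors as (x - √61)(x + √61). The splitting field is K = Q(√61). Since 61 is squarefree and > 1, it is not a perfect square, so x^2 - 61 is irreducible over Q and [Q(√61) : Q] = 2. Hence [K : Q] = 2.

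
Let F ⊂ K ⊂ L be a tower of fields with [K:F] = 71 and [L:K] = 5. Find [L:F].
[L:F] = 355

The tower law says that for any tower of field extensions F ⊂ K ⊂ L with finite degrees, [L:F] = [L:K] · [K:F]. Here this gives [L:F] = 5 · 71 = 355.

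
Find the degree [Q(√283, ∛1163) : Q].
[Q(√283, ∛1163) : Q] = 6

Let L = Q(√283, ∛1163). Since Q(√283) ⊂ L and [Q(√283):Q] = 2, the tower law gives 2 | [L:Q]. Likewise Q(∛1163) ⊂ L with [Q(∛1163):Q] = 3 (because 1163 is not a perfect cube), so 3 | [L:Q]. As gcd(2,3) = 1, [L:Q] is divisible by 6. Conversely L is generated over Q by √283 and ∛1163, so [L:Q] ≤ 2·3 = 6. Therefore [Q(√283, ∛1163) : Q] = 6.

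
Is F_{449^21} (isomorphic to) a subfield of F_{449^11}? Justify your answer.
No: F_{449^21} is not a subfield of F_{449^11}

F_{p^m} embeds in F_{p^n} iff m | n. Here 21 ∤ 11 (since 11 = 0·21 + 11 with remainder 11 ≠ 0), so F_{449^21} is not a subfield of F_{449^11}. Equivalently: if it were, the tower law would give 21 = [F_{449^21}:F_449] dividing [F_{449^11}:F_449] = 11, contradiction.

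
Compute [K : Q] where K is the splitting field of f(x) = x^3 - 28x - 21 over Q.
[K : Q] = 6

By the rational root test, any rational root of the monic integer polynomial f(x) = x^3 - 28x - 21 must be an integer dividing the constant term -21, i.e. one of ±{1, 3, 7, 21}. Evaluating: f(1) = -48, f(-1) = 6, f(3) = -78, f(-3) = 36, f(7) = 126, f(-7) = -168, f(21) = 8652, f(-21) = -8694; none is 0, so f has no rational root and is therefore irreducible over Q (a cubic with no linear factor over a field is irreducible). For an irreducible cubic, the Galois group is A_3 or S_3 according as the discriminant disc(f) = -4a^3 - 27b^2 = -4·(-28)^3 - 27·(-21)^2 = 75901 is or is not a square in Q. Here disc(f) = 75901 is not a perfect square in Q, so the Galois group of f over Q is not contained in A_3 and must be all of S_3. The splitting field has degree |S_3| = 6 over Q, so [K : Q] = 6.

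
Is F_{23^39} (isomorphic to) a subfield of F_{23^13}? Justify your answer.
No: F_{23^39} is not a subfield of F_{23^13}

F_{p^m} embeds in F_{p^n} iff m | n. Here 39 ∤ 13 (since 13 = 0·39 + 13 with remainder 13 ≠ 0), so F_{23^39} is not a subfield of F_{23^13}. Equivalently: if it were, the tower law would give 39 = [F_{23^39}:F_23] dividing [F_{23^13}:F_23] = 13, contradiction.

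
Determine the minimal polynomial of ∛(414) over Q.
m_α(x) = x^3 - 414

α satisfies α^3 = 414, so x^3 - 414 annihilates α. By the rational root test, a rational root p/q (in lowest terms) of x^3 - 414 would satisfy p^3 = 414 q^3, forcing q = 1 and p^3 = 414; but 414 is not a perfect cube, contradiction. A monic cubic over Q with no rational root is irreducible (any nontrivial factorization would include a linear factor). Hence x^3 - 414 is the minimal polynomial of α, and in particular [Q(α):Q] = 3.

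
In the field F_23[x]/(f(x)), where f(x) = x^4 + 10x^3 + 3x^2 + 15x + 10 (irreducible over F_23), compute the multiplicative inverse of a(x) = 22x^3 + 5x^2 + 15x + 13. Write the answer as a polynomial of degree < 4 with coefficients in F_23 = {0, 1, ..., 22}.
a(x)^(-1) ≡ 8x^3 + 11x^2 + 17x + 4 (mod f(x))

Since f is irreducible over F_23, F_23[x]/(f) is a field and a(x) ≠ 0 has an inverse. Apply the extended Euclidean algorithm to f(x) and a(x) in F_23[x]: f(x) = (22x + 8)·a(x) + (x^2 + 21);  a(x) = (22x + 5)·(x^2 + 21) + (13x);  (x^2 + 21) = (16x)·(13x) + (21). The last nonzero remainder is the constant 21 = gcd(f, a) in F_23. Back-substituting through the division chain expresses 21 = s(x)·a(x) + t(x)·f(x) with s(x) ≡ 7x^3 + x^2 + 12x + 15 (mod f), so (7x^3 + x^2 + 12x + 15)·a(x) ≡ 21 (mod f). Multiplying by 21^(-1) ≡ 11 in F_23 gives a(x)^(-1) ≡ 11·(7x^3 + x^2 + 12x + 15) ≡ 8x^3 + 11x^2 + 17x + 4 (mod f). Check: (22x^3 + 5x^2 + 15x + 13)·(8x^3 + 11x^2 + 17x + 4) = 15x^6 + 6x^5 + 20x^4 + 5x^3 + 4x^2 + 5x + 6 ≡ 1 (mod x^4 + 10x^3 + 3x^2 + 15x + 10).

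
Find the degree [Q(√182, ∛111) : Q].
[Q(√182, ∛111) : Q] = 6

Let L = Q(√182, ∛111). Since Q(√182) ⊂ L and [Q(√182):Q] = 2, the tower law gives 2 | [L:Q]. Likewise Q(∛111) ⊂ L with [Q(∛111):Q] = 3 (because 111 is not a perfect cube), so 3 | [L:Q]. As gcd(2,3) = 1, [L:Q] is divisible by 6. Conversely L is generated over Q by √182 and ∛111, so [L:Q] ≤ 2·3 = 6. Therefore [Q(√182, ∛111) : Q] = 6.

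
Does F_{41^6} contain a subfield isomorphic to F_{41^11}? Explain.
No: F_{41^11} is not a subfield of F_{41^6}

F_{p^m} embeds in F_{p^n} iff m | n. Here 11 ∤ 6 (since 6 = 0·11 + 6 with remainder 6 ≠ 0), so F_{41^11} is not a subfield of F_{41^6}. Equivalently: if it were, the tower law would give 11 = [F_{41^11}:F_41] dividing [F_{41^6}:F_41] = 6, contradiction.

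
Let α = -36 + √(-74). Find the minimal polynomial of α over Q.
m_α(x) = x^2 + 72x + 1370

From α + 36 = √(-74), squaring gives (α + 36)^2 = -74, i.e. α^2 + 72α + 1296 = -74, so α^2 + 72α + 1370 = 0. The discriminant of x^2 + 72x + 1370 is (72)^2 - 4·(1370) = 5184 - 5480 = -296, and 4·(-74) is not a perfect square in Q since -74 is squarefree and ≠ 1. Hence x^2 + 72x + 1370 is irreducible over Q and is the minimal polynomial of α.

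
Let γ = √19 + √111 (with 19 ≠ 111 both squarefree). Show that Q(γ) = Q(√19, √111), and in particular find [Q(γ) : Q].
[Q(γ) : Q] = 4 (equivalently, Q(γ) = Q(√19, √111))

Obviously Q(γ) ⊆ Q(√19, √111), and [Q(√19, √111):Q] = 4 (since 19, 111 are distinct squarefree integers > 1 with 2109 not a perfect square). To show equality we compute the minimal polynomial of γ. From γ = √19 + √111: γ^2 = 19 + 2√(2109) + 111 = 130 + 2√(2109), so γ^2 - 130 = 2√(2109); squaring, (γ^2 - 130)^2 = 4·2109, i.e. γ^4 - 260γ^2 + 16900 - 8436 = 0, i.e. γ^4 - 260γ^2 + 8464 = 0. So γ is a root of x^4 - 260x^2 + 8464. This polynomial is irreducible over Q: it has no rational root (each ±√19 ± √111 is irrational), and any factorization into two quadratics over Q would force √(2109) ∈ Q (pairing opposite roots) or √19, √111 ∈ Q (other pairings), all impossible. Hence [Q(γ):Q] = 4 = [Q(√19, √111):Q], so Q(γ) = Q(√19, √111).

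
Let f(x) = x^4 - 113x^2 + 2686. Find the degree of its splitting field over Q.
[K : Q] = 4

Solving the quadratic in x^2: x^2 = (113 ± √(113^2 - 4·2686))/2 = (113 ± √2025)/2 = (113 ± 45)/2, giving x^2 = 79 or x^2 = 34. So f(x) = (x^2 - 79)(x^2 - 34) and the roots of f are ±√79, ±√34. Hence the splitting field is K = Q(√79, √34). Since 79 and 34 are distinct squarefree integers > 1, their product 2686 is not a perfect square, so √34 ∉ Q(√79). By the tower law [K:Q] = [Q(√79,√34):Q(√79)] · [Q(√79):Q] = 2 · 2 = 4.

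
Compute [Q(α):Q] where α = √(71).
[Q(α):Q] = 2

[Q(α):Q] equals the degree of the minimal polynomial of α. Here α^2 = 71 and x^2 - 71 is irreducible (d = 71 is squarefree, ≠ 1, hence not a square), so deg(m_α) = 2. Thus [Q(α):Q] = 2.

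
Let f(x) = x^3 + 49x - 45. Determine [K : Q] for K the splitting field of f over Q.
[K : Q] = 6

By the rational root test, any rational root of the monic integer polynomial f(x) = x^3 + 49x - 45 must be an integer dividing the constant term -45, i.e. one of ±{1, 3, 5, 9, 15, 45}. Evaluating: f(1) = 5, f(-1) = -95, f(3) = 129, f(-3) = -219, f(5) = 325, f(-5) = -415, f(9) = 1125, f(-9) = -1215, f(15) = 4065, f(-15) = -4155, f(45) = 93285, f(-45) = -93375; none is 0, so f has no rational root and is therefore irreducible over Q (a cubic with no linear factor over a field is irreducible). For an irreducible cubic, the Galois group is A_3 or S_3 according as the discriminant disc(f) = -4a^3 - 27b^2 = -4·(49)^3 - 27·(-45)^2 = -525271 is or is not a square in Q. Here disc(f) = -525271 is not a perfect square in Q, so the Galois group of f over Q is not contained in A_3 and must be all of S_3. The splitting field has degree |S_3| = 6 over Q, so [K : Q] = 6.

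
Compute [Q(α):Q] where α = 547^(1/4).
[Q(α):Q] = 4

α is a root of x^4 - 547. By Eisenstein's criterion at the prime p = 547 (which divides the constant term 547 but p^2 = 299209 does not, since 547 is squarefree), x^4 - 547 is irreducible over Q. Hence [Q(α):Q] = 4.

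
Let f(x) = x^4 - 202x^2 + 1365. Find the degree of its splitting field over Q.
[K : Q] = 4

Solving the quadratic in x^2: x^2 = (202 ± √(202^2 - 4·1365))/2 = (202 ± √35344)/2 = (202 ± 188)/2, giving x^2 = 7 or x^2 = 195. So f(x) = (x^2 - 7)(x^2 - 195) and the roots of f are ±√7, ±√195. Hence the splitting field is K = Q(√7, √195). Since 7 and 195 are distinct squarefree integers > 1, their product 1365 is not a perfect square, so √195 ∉ Q(√7). By the tower law [K:Q] = [Q(√7,√195):Q(√7)] · [Q(√7):Q] = 2 · 2 = 4.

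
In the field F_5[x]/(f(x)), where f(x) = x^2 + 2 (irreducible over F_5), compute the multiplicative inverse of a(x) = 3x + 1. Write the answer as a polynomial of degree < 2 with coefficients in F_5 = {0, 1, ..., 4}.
a(x)^(-1) ≡ 3x + 4 (mod f(x))

Since f is irreducible over F_5, F_5[x]/(f) is a field and a(x) ≠ 0 has an inverse. Apply the extended Euclidean algorithm to f(x) and a(x) in F_5[x]: f(x) = (2x + 1)·a(x) + (1). The last nonzero remainder is the constant 1 = gcd(f, a) in F_5. Back-substituting through the division chain expresses 1 = s(x)·a(x) + t(x)·f(x) with s(x) ≡ 3x + 4 (mod f), so a(x)^(-1) ≡ s(x) = 3x + 4 (mod f). Check: (3x + 1)·(3x + 4) = 4x^2 + 4 ≡ 1 (mod x^2 + 2).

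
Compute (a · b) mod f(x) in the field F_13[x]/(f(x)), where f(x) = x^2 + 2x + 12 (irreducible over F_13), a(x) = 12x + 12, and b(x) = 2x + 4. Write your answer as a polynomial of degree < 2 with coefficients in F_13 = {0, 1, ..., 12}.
a · b ≡ 11x + 7 (mod f(x))

Multiply in F_13[x]: a(x)·b(x) = (12x + 12)·(2x + 4) = 11x^2 + 7x + 9. This has degree ≥ 2, so divide by f(x) over F_13: 11x^2 + 7x + 9 = (11)·(x^2 + 2x + 12) + (11x + 7). Hence a·b ≡ 11x + 7 (mod f). (F_13[x]/(f) is a field with 13^2 = 169 elements since f is irreducible of degree 2.)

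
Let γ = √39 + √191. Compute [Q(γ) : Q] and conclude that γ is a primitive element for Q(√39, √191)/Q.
[Q(γ) : Q] = 4 (equivalently, Q(γ) = Q(√39, √191))

Obviously Q(γ) ⊆ Q(√39, √191), and [Q(√39, √191):Q] = 4 (since 39, 191 are distinct squarefree integers > 1 with 7449 not a perfect square). To show equality we compute the minimal polynomial of γ. From γ = √39 + √191: γ^2 = 39 + 2√(7449) + 191 = 230 + 2√(7449), so γ^2 - 230 = 2√(7449); squaring, (γ^2 - 230)^2 = 4·7449, i.e. γ^4 - 460γ^2 + 52900 - 29796 = 0, i.e. γ^4 - 460γ^2 + 23104 = 0. So γ is a root of x^4 - 460x^2 + 23104. This polynomial is irreducible over Q: it has no rational root (each ±√39 ± √191 is irrational), and any factorization into two quadratics over Q would force √(7449) ∈ Q (pairing opposite roots) or √39, √191 ∈ Q (other pairings), all impossible. Hence [Q(γ):Q] = 4 = [Q(√39, √191):Q], so Q(γ) = Q(√39, √191).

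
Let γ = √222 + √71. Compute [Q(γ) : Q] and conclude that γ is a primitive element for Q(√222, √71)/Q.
[Q(γ) : Q] = 4 (equivalently, Q(γ) = Q(√222, √71))

Obviously Q(γ) ⊆ Q(√222, √71), and [Q(√222, √71):Q] = 4 (since 222, 71 are distinct squarefree integers > 1 with 15762 not a perfect square). To show equality we compute the minimal polynomial of γ. From γ = √222 + √71: γ^2 = 222 + 2√(15762) + 71 = 293 + 2√(15762), so γ^2 - 293 = 2√(15762); squaring, (γ^2 - 293)^2 = 4·15762, i.e. γ^4 - 586γ^2 + 85849 - 63048 = 0, i.e. γ^4 - 586γ^2 + 22801 = 0. So γ is a root of x^4 - 586x^2 + 22801. This polynomial is irreducible over Q: it has no rational root (each ±√222 ± √71 is irrational), and any factorization into two quadratics over Q would force √(15762) ∈ Q (pairing opposite roots) or √222, √71 ∈ Q (other pairings), all impossible. Hence [Q(γ):Q] = 4 = [Q(√222, √71):Q], so Q(γ) = Q(√222, √71).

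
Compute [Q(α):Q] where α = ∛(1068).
[Q(α):Q] = 3

The minimal polynomial of α is x^3 - 1068, irreducible over Q since 1068 is not a perfect cube (so x^3 - 1068 has no rational root). Hence [Q(α):Q] = deg(m_α) = 3.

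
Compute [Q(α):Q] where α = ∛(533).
[Q(α):Q] = 3

The minimal polynomial of α is x^3 - 533, irreducible over Q since 533 is not a perfect cube (so x^3 - 533 has no rational root). Hence [Q(α):Q] = deg(m_α) = 3.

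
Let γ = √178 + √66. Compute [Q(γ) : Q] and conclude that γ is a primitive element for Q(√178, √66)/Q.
[Q(γ) : Q] = 4 (equivalently, Q(γ) = Q(√178, √66))

Obviously Q(γ) ⊆ Q(√178, √66), and [Q(√178, √66):Q] = 4 (since 178, 66 are distinct squarefree integers > 1 with 11748 not a perfect square). To show equality we compute the minimal polynomial of γ. From γ = √178 + √66: γ^2 = 178 + 2√(11748) + 66 = 244 + 2√(11748), so γ^2 - 244 = 2√(11748); squaring, (γ^2 - 244)^2 = 4·11748, i.e. γ^4 - 488γ^2 + 59536 - 46992 = 0, i.e. γ^4 - 488γ^2 + 12544 = 0. So γ is a root of x^4 - 488x^2 + 12544. This polynomial is irreducible over Q: it has no rational root (each ±√178 ± √66 is irrational), and any factorization into two quadratics over Q would force √(11748) ∈ Q (pairing opposite roots) or √178, √66 ∈ Q (other pairings), all impossible. Hence [Q(γ):Q] = 4 = [Q(√178, √66):Q], so Q(γ) = Q(√178, √66).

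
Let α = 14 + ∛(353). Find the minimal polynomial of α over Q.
m_α(x) = x^3 - 42x^2 + 588x - 3097

Set β = α - 14 = ∛(353), so β^3 = 353. Then (α - 14)^3 - 353 = 0, i.e. α is a root of g(x) = (x - 14)^3 - 353 = x^3 - 42x^2 + 588x - 3097. Since g(x) = h(x - 14) where h(x) = x^3 - 353, and h is irreducible over Q (because 353 is not a perfect cube, so h has no rational root, and a monic cubic with no rational root is irreducible), g is also irreducible (irreducibility is preserved under the substitution x → x - 14). Hence m_α(x) = x^3 - 42x^2 + 588x - 3097.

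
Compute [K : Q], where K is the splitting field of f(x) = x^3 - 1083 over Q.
[K : Q] = 6

The roots of x^3 - 1083 are ∛1083, ω∛1083, ω^2∛1083 where ω = e^(2πi/3) is a primitive cube root of unity, so K = Q(∛1083, ω). Now [Q(∛1083):Q] = 3 (since 1083 is not a perfect cube, x^3 - 1083 is irreducible) and [Q(ω):Q] = 2. Both 2 and 3 divide [K:Q], and [K:Q] ≤ 3·2 = 6, so [K:Q] = 6. (Equivalently: Q(∛1083) ⊂ R but ω ∉ R, so [K : Q(∛1083)] = 2.)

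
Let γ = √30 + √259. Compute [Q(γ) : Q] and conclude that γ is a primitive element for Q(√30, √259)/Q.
[Q(γ) : Q] = 4 (equivalently, Q(γ) = Q(√30, √259))

Obviously Q(γ) ⊆ Q(√30, √259), and [Q(√30, √259):Q] = 4 (since 30, 259 are distinct squarefree integers > 1 with 7770 not a perfect square). To show equality we compute the minimal polynomial of γ. From γ = √30 + √259: γ^2 = 30 + 2√(7770) + 259 = 289 + 2√(7770), so γ^2 - 289 = 2√(7770); squaring, (γ^2 - 289)^2 = 4·7770, i.e. γ^4 - 578γ^2 + 83521 - 31080 = 0, i.e. γ^4 - 578γ^2 + 52441 = 0. So γ is a root of x^4 - 578x^2 + 52441. This polynomial is irreducible over Q: it has no rational root (each ±√30 ± √259 is irrational), and any factorization into two quadratics over Q would force √(7770) ∈ Q (pairing opposite roots) or √30, √259 ∈ Q (other pairings), all impossible. Hence [Q(γ):Q] = 4 = [Q(√30, √259):Q], so Q(γ) = Q(√30, √259).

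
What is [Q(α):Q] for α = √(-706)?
[Q(α):Q] = 2

[Q(α):Q] equals the degree of the minimal polynomial of α. Here α^2 = -706 and x^2 + 706 is irreducible (d = -706 is squarefree, ≠ 1, hence not a square), so deg(m_α) = 2. Thus [Q(α):Q] = 2.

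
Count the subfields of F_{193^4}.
F_{193^4} has 3 subfields

The subfields of F_{p^n} are exactly the fields F_{p^d} for d | n (each is the fixed field of the unique index-d subgroup of Gal(F_{p^n}/F_p) ≅ Z/nZ). The divisors of n = 4 are {1, 2, 4}, giving 3 subfields: F_{193^1}, F_{193^2}, F_{193^4}.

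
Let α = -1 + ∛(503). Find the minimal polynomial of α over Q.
m_α(x) = x^3 + 3x^2 + 3x - 502

Set β = α + 1 = ∛(503), so β^3 = 503. Then (α + 1)^3 - 503 = 0, i.e. α is a root of g(x) = (x + 1)^3 - 503 = x^3 + 3x^2 + 3x - 502. Since g(x) = h(x + 1) where h(x) = x^3 - 503, and h is irreducible over Q (because 503 is not a perfect cube, so h has no rational root, and a monic cubic with no rational root is irreducible), g is also irreducible (irreducibility is preserved under the substitution x → x + 1). Hence m_α(x) = x^3 + 3x^2 + 3x - 502.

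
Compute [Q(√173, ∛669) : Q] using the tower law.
[Q(√173, ∛669) : Q] = 6

Let L = Q(√173, ∛669). Since Q(√173) ⊂ L and [Q(√173):Q] = 2, the tower law gives 2 | [L:Q]. Likewise Q(∛669) ⊂ L with [Q(∛669):Q] = 3 (because 669 is not a perfect cube), so 3 | [L:Q]. As gcd(2,3) = 1, [L:Q] is divisible by 6. Conversely L is generated over Q by √173 and ∛669, so [L:Q] ≤ 2·3 = 6. Therefore [Q(√173, ∛669) : Q] = 6.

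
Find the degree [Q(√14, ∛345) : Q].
[Q(√14, ∛345) : Q] = 6

Let L = Q(√14, ∛345). Since Q(√14) ⊂ L and [Q(√14):Q] = 2, the tower law gives 2 | [L:Q]. Likewise Q(∛345) ⊂ L with [Q(∛345):Q] = 3 (because 345 is not a perfect cube), so 3 | [L:Q]. As gcd(2,3) = 1, [L:Q] is divisible by 6. Conversely L is generated over Q by √14 and ∛345, so [L:Q] ≤ 2·3 = 6. Therefore [Q(√14, ∛345) : Q] = 6.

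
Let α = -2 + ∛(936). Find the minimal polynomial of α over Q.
m_α(x) = x^3 + 6x^2 + 12x - 928

Set β = α + 2 = ∛(936), so β^3 = 936. Then (α + 2)^3 - 936 = 0, i.e. α is a root of g(x) = (x + 2)^3 - 936 = x^3 + 6x^2 + 12x - 928. Since g(x) = h(x + 2) where h(x) = x^3 - 936, and h is irreducible over Q (because 936 is not a perfect cube, so h has no rational root, and a monic cubic with no rational root is irreducible), g is also irreducible (irreducibility is preserved under the substitution x → x + 2). Hence m_α(x) = x^3 + 6x^2 + 12x - 928.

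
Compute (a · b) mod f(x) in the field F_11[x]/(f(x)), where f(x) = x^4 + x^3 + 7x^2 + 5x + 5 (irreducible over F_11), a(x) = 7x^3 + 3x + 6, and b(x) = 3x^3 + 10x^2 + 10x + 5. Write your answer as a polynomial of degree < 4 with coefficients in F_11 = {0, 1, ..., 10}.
a · b ≡ 5x^3 + 9x^2 + 8x + 10 (mod f(x))

Multiply in F_11[x]: a(x)·b(x) = (7x^3 + 3x + 6)·(3x^3 + 10x^2 + 10x + 5) = 10x^6 + 4x^5 + 2x^4 + 6x^3 + 2x^2 + 9x + 8. This has degree ≥ 4, so divide by f(x) over F_11: 10x^6 + 4x^5 + 2x^4 + 6x^3 + 2x^2 + 9x + 8 = (10x^2 + 5x + 4)·(x^4 + x^3 + 7x^2 + 5x + 5) + (5x^3 + 9x^2 + 8x + 10). Hence a·b ≡ 5x^3 + 9x^2 + 8x + 10 (mod f). (F_11[x]/(f) is a field with 11^4 = 14641 elements since f is irreducible of degree 4.)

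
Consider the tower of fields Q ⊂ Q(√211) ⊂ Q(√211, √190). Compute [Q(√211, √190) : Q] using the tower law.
[Q(√211, √190) : Q] = 4

[Q(√211):Q] = 2 (min poly x^2 - 211, irreducible since 211 is squarefree > 1). For the top step, suppose √190 ∈ Q(√211), say √190 = c + d√211 with c, d ∈ Q. Squaring: 190 = c^2 + 211d^2 + 2cd√211. Since √211 ∉ Q this forces 2cd = 0. If d = 0 then √190 = c ∈ Q, contradicting 190 squarefree > 1. If c = 0 then 190 = 211d^2, so 211·190 = (211d)^2 is a perfect square in Q — but 211·190 = 40090 is not a perfect square (since 211 and 190 are distinct squarefree integers). Contradiction. Hence √190 ∉ Q(√211), so x^2 - 190 stays irreducible over Q(√211) and [Q(√211, √190) : Q(√211)] = 2. By the tower law, [Q(√211, √190) : Q] = 2 · 2 = 4.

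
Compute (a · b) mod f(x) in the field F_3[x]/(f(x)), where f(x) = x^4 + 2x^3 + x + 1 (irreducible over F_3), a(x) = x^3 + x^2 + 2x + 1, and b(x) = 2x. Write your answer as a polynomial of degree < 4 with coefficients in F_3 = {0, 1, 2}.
a · b ≡ x^3 + x^2 + 1 (mod f(x))

Multiply in F_3[x]: a(x)·b(x) = (x^3 + x^2 + 2x + 1)·(2x) = 2x^4 + 2x^3 + x^2 + 2x. This has degree ≥ 4, so divide by f(x) over F_3: 2x^4 + 2x^3 + x^2 + 2x = (2)·(x^4 + 2x^3 + x + 1) + (x^3 + x^2 + 1). Hence a·b ≡ x^3 + x^2 + 1 (mod f). (F_3[x]/(f) is a field with 3^4 = 81 elements since f is irreducible of degree 4.)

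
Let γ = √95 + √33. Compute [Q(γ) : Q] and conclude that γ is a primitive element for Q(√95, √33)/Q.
[Q(γ) : Q] = 4 (equivalently, Q(γ) = Q(√95, √33))

Obviously Q(γ) ⊆ Q(√95, √33), and [Q(√95, √33):Q] = 4 (since 95, 33 are distinct squarefree integers > 1 with 3135 not a perfect square). To show equality we compute the minimal polynomial of γ. From γ = √95 + √33: γ^2 = 95 + 2√(3135) + 33 = 128 + 2√(3135), so γ^2 - 128 = 2√(3135); squaring, (γ^2 - 128)^2 = 4·3135, i.e. γ^4 - 256γ^2 + 16384 - 12540 = 0, i.e. γ^4 - 256γ^2 + 3844 = 0. So γ is a root of x^4 - 256x^2 + 3844. This polynomial is irreducible over Q: it has no rational root (each ±√95 ± √33 is irrational), and any factorization into two quadratics over Q would force √(3135) ∈ Q (pairing opposite roots) or √95, √33 ∈ Q (other pairings), all impossible. Hence [Q(γ):Q] = 4 = [Q(√95, √33):Q], so Q(γ) = Q(√95, √33).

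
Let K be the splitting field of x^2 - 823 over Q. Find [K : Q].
[K : Q] = 2

f(x) = x^2 - 823 factors as (x - √823)(x + √823). The splitting field is K = Q(√823). Since 823 is squarefree and > 1, it is not a perfect square, so x^2 - 823 is irreducible over Q and [Q(√823) : Q] = 2. Hence [K : Q] = 2.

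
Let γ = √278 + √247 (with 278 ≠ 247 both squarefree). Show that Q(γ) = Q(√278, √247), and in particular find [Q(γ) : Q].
[Q(γ) : Q] = 4 (equivalently, Q(γ) = Q(√278, √247))

Obviously Q(γ) ⊆ Q(√278, √247), and [Q(√278, √247):Q] = 4 (since 278, 247 are distinct squarefree integers > 1 with 68666 not a perfect square). To show equality we compute the minimal polynomial of γ. From γ = √278 + √247: γ^2 = 278 + 2√(68666) + 247 = 525 + 2√(68666), so γ^2 - 525 = 2√(68666); squaring, (γ^2 - 525)^2 = 4·68666, i.e. γ^4 - 1050γ^2 + 275625 - 274664 = 0, i.e. γ^4 - 1050γ^2 + 961 = 0. So γ is a root of x^4 - 1050x^2 + 961. This polynomial is irreducible over Q: it has no rational root (each ±√278 ± √247 is irrational), and any factorization into two quadratics over Q would force √(68666) ∈ Q (pairing opposite roots) or √278, √247 ∈ Q (other pairings), all impossible. Hence [Q(γ):Q] = 4 = [Q(√278, √247):Q], so Q(γ) = Q(√278, √247).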